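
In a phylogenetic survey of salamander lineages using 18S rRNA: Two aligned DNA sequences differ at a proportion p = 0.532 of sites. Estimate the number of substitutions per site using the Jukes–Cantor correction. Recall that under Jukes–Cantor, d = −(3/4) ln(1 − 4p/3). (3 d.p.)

d = −(3/4) ln(1 − 4p/3) = −0.75 ln(1 − 0.709333) = −0.75 ln(0.290667)
  = −0.75 × (-1.235577) = 0.926683 substitutions/site.

0.927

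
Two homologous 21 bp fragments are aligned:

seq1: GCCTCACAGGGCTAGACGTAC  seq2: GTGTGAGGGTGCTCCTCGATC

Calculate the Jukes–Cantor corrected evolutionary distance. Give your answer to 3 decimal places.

0.899

The sequences differ at 11 of 21 sites, so p = 11/21 ≈ 0.52381.
d = −(3/4) ln(1 − 4p/3) = −0.75 ln(1 − 0.698413) = −0.75 ln(0.301587)
  = −0.75 × (-1.198697) = 0.899023 substitutions/site.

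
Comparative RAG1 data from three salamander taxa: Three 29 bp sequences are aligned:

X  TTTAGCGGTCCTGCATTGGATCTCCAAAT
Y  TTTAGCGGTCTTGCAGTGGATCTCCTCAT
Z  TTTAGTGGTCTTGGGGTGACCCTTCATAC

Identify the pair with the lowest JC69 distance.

X–Y: 4/29 differ, p = 0.138, d = 0.152.
X–Z: 11/29 differ, p = 0.379, d = 0.529.
Y–Z: 10/29 differ, p = 0.345, d = 0.462.
The smallest distance is between X and Y.

X and Y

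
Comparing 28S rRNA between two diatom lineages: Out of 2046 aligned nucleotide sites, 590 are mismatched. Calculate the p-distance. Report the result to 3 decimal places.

0.288

p = 590/2046 = 0.288367… ≈ 0.288 (to 3 d.p.).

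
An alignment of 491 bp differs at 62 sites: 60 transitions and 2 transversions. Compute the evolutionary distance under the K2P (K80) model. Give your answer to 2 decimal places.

0.14

P = 60/491 ≈ 0.1222 and Q = 2/491 ≈ 0.004073.
Under the Kimura two-parameter model, d = −½ ln(1 − 2P − Q) − ¼ ln(1 − 2Q).
1 − 2P − Q = 0.751527, giving −½ ln(0.751527) = 0.142824.
1 − 2Q = 0.991854, giving −¼ ln(0.991854) = 0.002045.
d = 0.142824 + 0.002045 = 0.144869.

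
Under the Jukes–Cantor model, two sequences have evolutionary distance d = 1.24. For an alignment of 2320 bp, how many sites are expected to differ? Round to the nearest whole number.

1407

Invert JC69: p = (3/4)(1 − e^(−4d/3)) = 0.75 × (1 − e^(-1.653333)) = 0.75 × (1 − 0.191411) = 0.606442.
Expected differing sites = pL ≈ 0.606442 × 2320 = 1406.94544 ≈ 1407.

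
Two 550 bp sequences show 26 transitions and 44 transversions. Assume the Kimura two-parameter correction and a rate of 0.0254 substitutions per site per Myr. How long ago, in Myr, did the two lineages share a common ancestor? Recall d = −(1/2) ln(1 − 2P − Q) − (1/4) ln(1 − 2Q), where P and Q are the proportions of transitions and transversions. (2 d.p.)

P = 26/550 ≈ 0.047273 and Q = 44/550 = 0.08.
Under the Kimura two-parameter model, d = −½ ln(1 − 2P − Q) − ¼ ln(1 − 2Q).
1 − 2P − Q = 0.825454, giving −½ ln(0.825454) = 0.095911.
1 − 2Q = 0.84, giving −¼ ln(0.84) = 0.043588.
d = 0.095911 + 0.043588 = 0.139499.
Under a molecular clock d = 2μt, so t = d/(2μ) = 0.139499 / (2 × 0.0254) = 2.75 Myr.

2.75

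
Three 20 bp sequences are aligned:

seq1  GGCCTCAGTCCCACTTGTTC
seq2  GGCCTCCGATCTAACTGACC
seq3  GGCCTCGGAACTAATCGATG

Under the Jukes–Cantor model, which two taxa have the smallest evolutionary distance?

seq1–seq2: 8/20 differ, p = 0.400, d = 0.572.
seq1–seq3: 8/20 differ, p = 0.400, d = 0.572.
seq2–seq3: 6/20 differ, p = 0.300, d = 0.383.
The smallest distance is between seq2 and seq3.

seq2 and seq3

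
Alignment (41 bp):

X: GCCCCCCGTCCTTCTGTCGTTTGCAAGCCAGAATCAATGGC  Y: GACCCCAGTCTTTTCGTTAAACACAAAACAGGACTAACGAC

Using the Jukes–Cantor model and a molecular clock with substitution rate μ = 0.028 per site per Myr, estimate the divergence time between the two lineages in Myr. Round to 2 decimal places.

11.79

The sequences differ at 18 of 41 sites, so p = 18/41 ≈ 0.439024.
d = −(3/4) ln(1 − 4p/3) = −0.75 ln(1 − 0.585365) = −0.75 ln(0.414635)
  = −0.75 × (-0.880357) = 0.660268 substitutions/site.
Under a molecular clock d = 2μt, so t = d/(2μ) = 0.660268 / (2 × 0.028) = 11.79 Myr.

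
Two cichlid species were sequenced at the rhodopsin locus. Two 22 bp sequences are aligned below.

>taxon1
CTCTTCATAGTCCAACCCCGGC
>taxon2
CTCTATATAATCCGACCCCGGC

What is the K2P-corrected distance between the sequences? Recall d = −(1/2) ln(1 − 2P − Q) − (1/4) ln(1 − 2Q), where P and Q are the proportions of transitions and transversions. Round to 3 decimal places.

Of 22 sites, 3 differences are transitions and 1 are transversions, so P = 3/22 ≈ 0.136364 and Q = 1/22 ≈ 0.045455.
Under the Kimura two-parameter model, d = −½ ln(1 − 2P − Q) − ¼ ln(1 − 2Q).
1 − 2P − Q = 0.681817, giving −½ ln(0.681817) = 0.191497.
1 − 2Q = 0.90909, giving −¼ ln(0.90909) = 0.023828.
d = 0.191497 + 0.023828 = 0.215325.

0.215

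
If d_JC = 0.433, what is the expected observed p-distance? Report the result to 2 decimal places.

p = (3/4)(1 − e^(−4d/3)) = 0.75 × (1 − e^(-0.577333)) = 0.75 × (1 − 0.561394) = 0.328955.

0.33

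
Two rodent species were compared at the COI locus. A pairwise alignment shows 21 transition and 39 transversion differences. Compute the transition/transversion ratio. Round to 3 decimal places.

0.538

R = 21/39 = 0.538461… ≈ 0.538 (to 3 d.p.).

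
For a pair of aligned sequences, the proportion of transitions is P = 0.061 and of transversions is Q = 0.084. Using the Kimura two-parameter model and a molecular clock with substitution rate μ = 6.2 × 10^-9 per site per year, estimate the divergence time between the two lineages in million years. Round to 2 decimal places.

Under the Kimura two-parameter model, d = −½ ln(1 − 2P − Q) − ¼ ln(1 − 2Q).
1 − 2P − Q = 0.794, giving −½ ln(0.794) = 0.115336.
1 − 2Q = 0.832, giving −¼ ln(0.832) = 0.045981.
d = 0.115336 + 0.045981 = 0.161317.
Under a molecular clock d = 2μt, so t = d/(2μ) = 0.161317 / (2 × 6.2 × 10^-9) = 13.01 million years.

13.01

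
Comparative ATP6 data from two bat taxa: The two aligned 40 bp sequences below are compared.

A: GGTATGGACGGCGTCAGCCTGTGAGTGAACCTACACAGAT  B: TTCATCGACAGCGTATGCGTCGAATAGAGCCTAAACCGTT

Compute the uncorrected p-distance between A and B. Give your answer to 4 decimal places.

The sequences differ at 17 of 40 positions.
p = 17/40 = 0.4250.

0.4250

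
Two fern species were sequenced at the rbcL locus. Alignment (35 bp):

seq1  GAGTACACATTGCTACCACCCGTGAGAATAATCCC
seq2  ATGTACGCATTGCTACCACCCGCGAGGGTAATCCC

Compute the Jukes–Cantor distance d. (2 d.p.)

The sequences differ at 6 of 35 sites (1, 2, 7, 23, 27, 28), so p = 6/35 ≈ 0.171429.
d = −(3/4) ln(1 − 4p/3) = −0.75 ln(1 − 0.228572) = −0.75 ln(0.771428)
  = −0.75 × (-0.259512) = 0.194634 substitutions/site.

0.19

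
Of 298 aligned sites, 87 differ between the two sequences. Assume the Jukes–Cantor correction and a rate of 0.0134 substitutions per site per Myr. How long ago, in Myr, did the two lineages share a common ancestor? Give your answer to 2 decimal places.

p = 87/298 ≈ 0.291946.
d = −(3/4) ln(1 − 4p/3) = −0.75 ln(1 − 0.389261) = −0.75 ln(0.610739)
  = −0.75 × (-0.493086) = 0.369815 substitutions/site.
Under a molecular clock d = 2μt, so t = d/(2μ) = 0.369815 / (2 × 0.0134) = 13.80 Myr.

13.80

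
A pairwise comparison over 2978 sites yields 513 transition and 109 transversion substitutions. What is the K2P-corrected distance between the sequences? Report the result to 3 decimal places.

0.259

P = 513/2978 ≈ 0.172263 and Q = 109/2978 ≈ 0.036602.
Under the Kimura two-parameter model, d = −½ ln(1 − 2P − Q) − ¼ ln(1 − 2Q).
1 − 2P − Q = 0.618872, giving −½ ln(0.618872) = 0.239928.
1 − 2Q = 0.926796, giving −¼ ln(0.926796) = 0.019005.
d = 0.239928 + 0.019005 = 0.258933.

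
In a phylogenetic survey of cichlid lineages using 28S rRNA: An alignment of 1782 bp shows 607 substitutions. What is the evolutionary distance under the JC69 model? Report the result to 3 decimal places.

0.454

p = 607/1782 ≈ 0.340629.
d = −(3/4) ln(1 − 4p/3) = −0.75 ln(1 − 0.454172) = −0.75 ln(0.545828)
  = −0.75 × (-0.605451) = 0.454088 substitutions/site.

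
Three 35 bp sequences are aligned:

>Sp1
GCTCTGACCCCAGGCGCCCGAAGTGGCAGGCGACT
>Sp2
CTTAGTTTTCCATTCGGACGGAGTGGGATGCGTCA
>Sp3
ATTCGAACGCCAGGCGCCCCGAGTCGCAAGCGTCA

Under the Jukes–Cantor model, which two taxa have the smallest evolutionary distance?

Sp1 and Sp3

Sp1–Sp2: 17/35 differ, p = 0.486, d = 0.782.
Sp1–Sp3: 11/35 differ, p = 0.314, d = 0.407.
Sp2–Sp3: 14/35 differ, p = 0.400, d = 0.572.
The smallest distance is between Sp1 and Sp3.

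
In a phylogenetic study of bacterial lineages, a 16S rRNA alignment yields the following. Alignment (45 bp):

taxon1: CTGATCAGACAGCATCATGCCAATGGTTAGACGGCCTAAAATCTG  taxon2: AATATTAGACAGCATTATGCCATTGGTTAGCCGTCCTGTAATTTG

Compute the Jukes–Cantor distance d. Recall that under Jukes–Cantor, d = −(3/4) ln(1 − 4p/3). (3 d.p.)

0.296

The sequences differ at 11 of 45 sites, so p = 11/45 ≈ 0.244444.
d = −(3/4) ln(1 − 4p/3) = −0.75 ln(1 − 0.325925) = −0.75 ln(0.674075)
  = −0.75 × (-0.394414) = 0.295811 substitutions/site.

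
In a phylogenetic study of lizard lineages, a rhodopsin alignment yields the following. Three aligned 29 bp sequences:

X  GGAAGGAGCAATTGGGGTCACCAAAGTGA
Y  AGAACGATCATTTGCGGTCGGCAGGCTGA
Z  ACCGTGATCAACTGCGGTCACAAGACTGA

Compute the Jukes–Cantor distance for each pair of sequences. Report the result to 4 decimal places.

X–Y: 10/29 sites differ → p ≈ 0.344828, d = −0.75 ln(1 − 0.459771) = 0.461822 ≈ 0.4618.
X–Z: 11/29 sites differ → p ≈ 0.37931, d = −0.75 ln(1 − 0.505747) = 0.528531 ≈ 0.5285.
Y–Z: 10/29 sites differ → p ≈ 0.344828, d = −0.75 ln(1 − 0.459771) = 0.461822 ≈ 0.4618.

d(X,Y) = 0.4618, d(X,Z) = 0.5285, d(Y,Z) = 0.4618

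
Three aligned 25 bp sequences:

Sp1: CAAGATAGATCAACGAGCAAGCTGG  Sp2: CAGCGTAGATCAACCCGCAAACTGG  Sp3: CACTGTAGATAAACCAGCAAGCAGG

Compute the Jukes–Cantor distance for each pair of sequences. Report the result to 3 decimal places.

Sp1–Sp2: 6/25 sites differ → p = 0.24, d = −0.75 ln(1 − 0.32) = 0.289247 ≈ 0.289.
Sp1–Sp3: 6/25 sites differ → p = 0.24, d = −0.75 ln(1 − 0.32) = 0.289247 ≈ 0.289.
Sp2–Sp3: 6/25 sites differ → p = 0.24, d = −0.75 ln(1 − 0.32) = 0.289247 ≈ 0.289.

d(Sp1,Sp2) = 0.289, d(Sp1,Sp3) = 0.289, d(Sp2,Sp3) = 0.289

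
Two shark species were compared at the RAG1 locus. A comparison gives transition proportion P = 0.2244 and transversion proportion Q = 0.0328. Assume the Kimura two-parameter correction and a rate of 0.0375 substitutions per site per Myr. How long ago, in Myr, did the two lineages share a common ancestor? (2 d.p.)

Under the Kimura two-parameter model, d = −½ ln(1 − 2P − Q) − ¼ ln(1 − 2Q).
1 − 2P − Q = 0.5184, giving −½ ln(0.5184) = 0.328504.
1 − 2Q = 0.9344, giving −¼ ln(0.9344) = 0.016963.
d = 0.328504 + 0.016963 = 0.345467.
Under a molecular clock d = 2μt, so t = d/(2μ) = 0.345467 / (2 × 0.0375) = 4.61 Myr.

4.61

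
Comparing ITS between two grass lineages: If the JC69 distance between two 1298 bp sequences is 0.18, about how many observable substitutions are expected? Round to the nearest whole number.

Invert JC69: p = (3/4)(1 − e^(−4d/3)) = 0.75 × (1 − e^(-0.24)) = 0.75 × (1 − 0.786628) = 0.160029.
Expected differing sites = pL ≈ 0.160029 × 1298 = 207.717642 ≈ 208.

208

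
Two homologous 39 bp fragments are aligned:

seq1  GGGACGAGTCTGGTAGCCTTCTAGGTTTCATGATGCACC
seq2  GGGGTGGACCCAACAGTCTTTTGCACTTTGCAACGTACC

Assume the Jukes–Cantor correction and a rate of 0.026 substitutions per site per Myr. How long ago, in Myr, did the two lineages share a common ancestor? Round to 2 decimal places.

The sequences differ at 21 of 39 sites, so p = 21/39 ≈ 0.538462.
d = −(3/4) ln(1 − 4p/3) = −0.75 ln(1 − 0.717949) = −0.75 ln(0.282051)
  = −0.75 × (-1.265667) = 0.949250 substitutions/site.
Under a molecular clock d = 2μt, so t = d/(2μ) = 0.949250 / (2 × 0.026) = 18.25 Myr.

18.25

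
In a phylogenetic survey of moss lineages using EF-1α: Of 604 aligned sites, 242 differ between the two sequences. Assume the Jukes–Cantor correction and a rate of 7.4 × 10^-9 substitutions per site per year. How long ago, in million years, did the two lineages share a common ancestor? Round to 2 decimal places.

p = 242/604 ≈ 0.400662.
d = −(3/4) ln(1 − 4p/3) = −0.75 ln(1 − 0.534216) = −0.75 ln(0.465784)
  = −0.75 × (-0.764033) = 0.573025 substitutions/site.
Under a molecular clock d = 2μt, so t = d/(2μ) = 0.573025 / (2 × 7.4 × 10^-9) = 38.72 million years.

38.72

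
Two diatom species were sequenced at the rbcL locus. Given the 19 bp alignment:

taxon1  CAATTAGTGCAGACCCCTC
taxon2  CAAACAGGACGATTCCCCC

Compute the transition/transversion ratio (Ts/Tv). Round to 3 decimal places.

Transitions are A↔G and C↔T; transversions are all other mismatches.
Transitions: 6. Transversions: 3.
R = 6/3 = 2.000.

2.000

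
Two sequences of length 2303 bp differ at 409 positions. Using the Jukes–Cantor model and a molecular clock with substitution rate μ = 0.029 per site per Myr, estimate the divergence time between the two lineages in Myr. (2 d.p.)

p = 409/2303 ≈ 0.177594.
d = −(3/4) ln(1 − 4p/3) = −0.75 ln(1 − 0.236792) = −0.75 ln(0.763208)
  = −0.75 × (-0.270225) = 0.202669 substitutions/site.
Under a molecular clock d = 2μt, so t = d/(2μ) = 0.202669 / (2 × 0.029) = 3.49 Myr.

3.49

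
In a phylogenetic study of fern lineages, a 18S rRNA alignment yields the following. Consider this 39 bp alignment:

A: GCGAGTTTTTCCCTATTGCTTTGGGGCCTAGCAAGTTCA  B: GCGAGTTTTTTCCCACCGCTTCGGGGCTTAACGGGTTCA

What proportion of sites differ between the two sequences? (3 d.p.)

0.231

The sequences differ at 9 of 39 positions (sites 11, 14, 16, 17, 22, 28, 31, 33, 34).
p = 9/39 = 0.230769… ≈ 0.231 (to 3 d.p.).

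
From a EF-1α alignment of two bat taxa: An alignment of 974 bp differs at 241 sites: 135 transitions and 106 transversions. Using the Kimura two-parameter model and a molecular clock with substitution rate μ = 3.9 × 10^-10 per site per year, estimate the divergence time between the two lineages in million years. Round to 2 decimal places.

P = 135/974 ≈ 0.138604 and Q = 106/974 ≈ 0.10883.
Under the Kimura two-parameter model, d = −½ ln(1 − 2P − Q) − ¼ ln(1 − 2Q).
1 − 2P − Q = 0.613962, giving −½ ln(0.613962) = 0.243911.
1 − 2Q = 0.78234, giving −¼ ln(0.78234) = 0.061366.
d = 0.243911 + 0.061366 = 0.305277.
Under a molecular clock d = 2μt, so t = d/(2μ) = 0.305277 / (2 × 3.9 × 10^-10) = 391.38 million years.

391.38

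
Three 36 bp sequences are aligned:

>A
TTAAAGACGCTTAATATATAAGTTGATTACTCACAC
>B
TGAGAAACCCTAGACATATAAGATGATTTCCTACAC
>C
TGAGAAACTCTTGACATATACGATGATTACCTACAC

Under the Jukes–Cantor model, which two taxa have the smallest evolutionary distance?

A–B: 11/36 differ, p = 0.306, d = 0.392.
A–C: 10/36 differ, p = 0.278, d = 0.347.
B–C: 4/36 differ, p = 0.111, d = 0.120.
The smallest distance is between B and C.

B and C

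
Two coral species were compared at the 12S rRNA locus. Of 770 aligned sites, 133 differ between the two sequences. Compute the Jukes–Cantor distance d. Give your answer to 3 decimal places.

0.196

p = 133/770 ≈ 0.172727.
d = −(3/4) ln(1 − 4p/3) = −0.75 ln(1 − 0.230303) = −0.75 ln(0.769697)
  = −0.75 × (-0.261758) = 0.196319 substitutions/site.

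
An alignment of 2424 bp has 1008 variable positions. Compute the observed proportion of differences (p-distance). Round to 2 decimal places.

0.42

p = 1008/2424 = 0.415841… ≈ 0.42 (to 2 d.p.).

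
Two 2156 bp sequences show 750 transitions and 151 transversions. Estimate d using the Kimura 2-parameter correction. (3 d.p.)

P = 750/2156 ≈ 0.347866 and Q = 151/2156 ≈ 0.070037.
Under the Kimura two-parameter model, d = −½ ln(1 − 2P − Q) − ¼ ln(1 − 2Q).
1 − 2P − Q = 0.234231, giving −½ ln(0.234231) = 0.725724.
1 − 2Q = 0.859926, giving −¼ ln(0.859926) = 0.037727.
d = 0.725724 + 0.037727 = 0.763451.

0.763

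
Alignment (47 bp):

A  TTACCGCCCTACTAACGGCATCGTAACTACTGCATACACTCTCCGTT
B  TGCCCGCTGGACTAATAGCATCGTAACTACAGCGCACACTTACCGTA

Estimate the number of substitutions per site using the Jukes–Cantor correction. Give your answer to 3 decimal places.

The sequences differ at 13 of 47 sites, so p = 13/47 ≈ 0.276596.
d = −(3/4) ln(1 − 4p/3) = −0.75 ln(1 − 0.368795) = −0.75 ln(0.631205)
  = −0.75 × (-0.460125) = 0.345094 substitutions/site.

0.345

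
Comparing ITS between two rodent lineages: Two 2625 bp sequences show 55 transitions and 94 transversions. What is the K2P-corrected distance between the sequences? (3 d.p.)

P = 55/2625 ≈ 0.020952 and Q = 94/2625 ≈ 0.03581.
Under the Kimura two-parameter model, d = −½ ln(1 − 2P − Q) − ¼ ln(1 − 2Q).
1 − 2P − Q = 0.922286, giving −½ ln(0.922286) = 0.040450.
1 − 2Q = 0.92838, giving −¼ ln(0.92838) = 0.018579.
d = 0.040450 + 0.018579 = 0.059029.

0.059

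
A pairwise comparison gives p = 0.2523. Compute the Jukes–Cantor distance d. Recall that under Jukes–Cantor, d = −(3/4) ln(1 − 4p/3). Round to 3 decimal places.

d = −(3/4) ln(1 − 4p/3) = −0.75 ln(1 − 0.3364) = −0.75 ln(0.6636)
  = −0.75 × (-0.410076) = 0.307557 substitutions/site.

0.308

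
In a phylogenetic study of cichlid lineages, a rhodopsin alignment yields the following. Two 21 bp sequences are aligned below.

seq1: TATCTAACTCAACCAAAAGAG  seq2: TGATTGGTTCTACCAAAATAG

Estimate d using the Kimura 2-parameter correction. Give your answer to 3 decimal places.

0.567

Of 21 sites, 5 differences are transitions and 3 are transversions, so P = 5/21 ≈ 0.238095 and Q = 3/21 ≈ 0.142857.
Under the Kimura two-parameter model, d = −½ ln(1 − 2P − Q) − ¼ ln(1 − 2Q).
1 − 2P − Q = 0.380953, giving −½ ln(0.380953) = 0.482540.
1 − 2Q = 0.714286, giving −¼ ln(0.714286) = 0.084118.
d = 0.482540 + 0.084118 = 0.566658.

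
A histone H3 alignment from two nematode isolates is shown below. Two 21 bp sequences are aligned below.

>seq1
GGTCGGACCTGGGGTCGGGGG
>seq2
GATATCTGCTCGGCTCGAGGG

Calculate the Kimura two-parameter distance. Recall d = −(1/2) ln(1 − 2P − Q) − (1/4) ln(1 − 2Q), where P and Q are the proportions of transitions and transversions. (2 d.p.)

Of 21 sites, 2 differences are transitions and 7 are transversions, so P = 2/21 ≈ 0.095238 and Q = 7/21 ≈ 0.333333.
Under the Kimura two-parameter model, d = −½ ln(1 − 2P − Q) − ¼ ln(1 − 2Q).
1 − 2P − Q = 0.476191, giving −½ ln(0.476191) = 0.370968.
1 − 2Q = 0.333334, giving −¼ ln(0.333334) = 0.274653.
d = 0.370968 + 0.274653 = 0.645621.

0.65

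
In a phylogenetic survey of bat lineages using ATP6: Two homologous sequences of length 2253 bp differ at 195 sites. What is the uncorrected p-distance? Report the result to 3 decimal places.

0.087

p = 195/2253 = 0.086551… ≈ 0.087 (to 3 d.p.).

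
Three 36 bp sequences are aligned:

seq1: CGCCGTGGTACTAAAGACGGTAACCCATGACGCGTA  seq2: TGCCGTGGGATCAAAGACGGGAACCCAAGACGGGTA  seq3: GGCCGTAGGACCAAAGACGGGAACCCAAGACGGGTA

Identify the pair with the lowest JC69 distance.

seq1–seq2: 7/36 differ, p = 0.194, d = 0.225.
seq1–seq3: 7/36 differ, p = 0.194, d = 0.225.
seq2–seq3: 3/36 differ, p = 0.083, d = 0.088.
The smallest distance is between seq2 and seq3.

seq2 and seq3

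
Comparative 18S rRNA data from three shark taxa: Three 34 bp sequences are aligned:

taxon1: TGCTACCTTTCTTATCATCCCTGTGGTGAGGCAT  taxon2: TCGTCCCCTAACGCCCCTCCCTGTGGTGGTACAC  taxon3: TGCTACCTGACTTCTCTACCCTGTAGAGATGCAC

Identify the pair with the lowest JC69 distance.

taxon1–taxon2: 15/34 differ, p = 0.441, d = 0.665.
taxon1–taxon3: 9/34 differ, p = 0.265, d = 0.326.
taxon2–taxon3: 15/34 differ, p = 0.441, d = 0.665.
The smallest distance is between taxon1 and taxon3.

taxon1 and taxon3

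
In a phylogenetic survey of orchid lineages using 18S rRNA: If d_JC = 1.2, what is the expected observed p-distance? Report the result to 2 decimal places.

0.60

p = (3/4)(1 − e^(−4d/3)) = 0.75 × (1 − e^(-1.6)) = 0.75 × (1 − 0.201897) = 0.598577.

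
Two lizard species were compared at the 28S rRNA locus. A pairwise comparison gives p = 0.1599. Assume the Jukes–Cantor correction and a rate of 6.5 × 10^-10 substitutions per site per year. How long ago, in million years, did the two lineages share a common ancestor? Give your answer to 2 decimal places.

d = −(3/4) ln(1 − 4p/3) = −0.75 ln(1 − 0.2132) = −0.75 ln(0.7868)
  = −0.75 × (-0.239781) = 0.179836 substitutions/site.
Under a molecular clock d = 2μt, so t = d/(2μ) = 0.179836 / (2 × 6.5 × 10^-10) = 138.34 million years.

138.34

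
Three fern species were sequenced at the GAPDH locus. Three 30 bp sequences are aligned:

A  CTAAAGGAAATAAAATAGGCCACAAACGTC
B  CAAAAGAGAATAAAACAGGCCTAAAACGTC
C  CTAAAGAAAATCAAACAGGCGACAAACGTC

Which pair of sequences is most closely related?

A and C

A–B: 6/30 differ, p = 0.200, d = 0.233.
A–C: 4/30 differ, p = 0.133, d = 0.147.
B–C: 6/30 differ, p = 0.200, d = 0.233.
The smallest distance is between A and C.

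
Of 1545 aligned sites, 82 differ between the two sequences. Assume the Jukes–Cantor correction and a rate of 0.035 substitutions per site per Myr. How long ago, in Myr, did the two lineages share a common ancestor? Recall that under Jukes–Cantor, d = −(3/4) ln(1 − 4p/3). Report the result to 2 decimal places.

p = 82/1545 ≈ 0.053074.
d = −(3/4) ln(1 − 4p/3) = −0.75 ln(1 − 0.070765) = −0.75 ln(0.929235)
  = −0.75 × (-0.073394) = 0.055046 substitutions/site.
Under a molecular clock d = 2μt, so t = d/(2μ) = 0.055046 / (2 × 0.035) = 0.79 Myr.

0.79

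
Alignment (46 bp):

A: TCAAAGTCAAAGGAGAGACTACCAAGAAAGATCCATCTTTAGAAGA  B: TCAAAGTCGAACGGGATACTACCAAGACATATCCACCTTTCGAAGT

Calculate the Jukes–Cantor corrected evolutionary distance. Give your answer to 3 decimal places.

The sequences differ at 9 of 46 sites (9, 12, 14, 17, 28, 30, 36, 41, 46), so p = 9/46 ≈ 0.195652.
d = −(3/4) ln(1 − 4p/3) = −0.75 ln(1 − 0.260869) = −0.75 ln(0.739131)
  = −0.75 × (-0.302280) = 0.226710 substitutions/site.

0.227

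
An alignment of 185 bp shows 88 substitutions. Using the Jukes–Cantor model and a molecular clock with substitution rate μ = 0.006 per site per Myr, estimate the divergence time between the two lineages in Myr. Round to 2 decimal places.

p = 88/185 ≈ 0.475676.
d = −(3/4) ln(1 − 4p/3) = −0.75 ln(1 − 0.634235) = −0.75 ln(0.365765)
  = −0.75 × (-1.005764) = 0.754323 substitutions/site.
Under a molecular clock d = 2μt, so t = d/(2μ) = 0.754323 / (2 × 0.006) = 62.86 Myr.

62.86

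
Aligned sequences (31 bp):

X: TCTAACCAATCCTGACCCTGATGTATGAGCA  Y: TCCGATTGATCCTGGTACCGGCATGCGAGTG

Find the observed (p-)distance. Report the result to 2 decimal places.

0.52

The sequences differ at 16 of 31 positions.
p = 16/31 = 0.516129… ≈ 0.52 (to 2 d.p.).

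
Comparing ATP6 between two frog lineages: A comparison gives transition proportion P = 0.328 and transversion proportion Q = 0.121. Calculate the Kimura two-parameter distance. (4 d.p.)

Under the Kimura two-parameter model, d = −½ ln(1 − 2P − Q) − ¼ ln(1 − 2Q).
1 − 2P − Q = 0.223, giving −½ ln(0.223) = 0.750292.
1 − 2Q = 0.758, giving −¼ ln(0.758) = 0.069268.
d = 0.750292 + 0.069268 = 0.819560.

0.8196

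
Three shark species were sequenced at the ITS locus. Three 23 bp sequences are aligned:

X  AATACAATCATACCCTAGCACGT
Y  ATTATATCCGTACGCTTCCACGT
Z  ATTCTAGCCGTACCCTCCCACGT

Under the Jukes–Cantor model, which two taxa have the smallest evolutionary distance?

X–Y: 8/23 differ, p = 0.348, d = 0.467.
X–Z: 8/23 differ, p = 0.348, d = 0.467.
Y–Z: 4/23 differ, p = 0.174, d = 0.198.
The smallest distance is between Y and Z.

Y and Z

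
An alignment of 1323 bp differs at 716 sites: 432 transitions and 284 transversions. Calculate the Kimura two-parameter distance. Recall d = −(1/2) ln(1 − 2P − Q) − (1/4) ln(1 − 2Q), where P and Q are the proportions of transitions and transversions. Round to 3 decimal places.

P = 432/1323 ≈ 0.326531 and Q = 284/1323 ≈ 0.214664.
Under the Kimura two-parameter model, d = −½ ln(1 − 2P − Q) − ¼ ln(1 − 2Q).
1 − 2P − Q = 0.132274, giving −½ ln(0.132274) = 1.011440.
1 − 2Q = 0.570672, giving −¼ ln(0.570672) = 0.140235.
d = 1.011440 + 0.140235 = 1.151675.

1.152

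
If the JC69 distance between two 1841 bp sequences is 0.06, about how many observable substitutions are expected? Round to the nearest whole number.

106

Invert JC69: p = (3/4)(1 − e^(−4d/3)) = 0.75 × (1 − e^(-0.08)) = 0.75 × (1 − 0.923116) = 0.057663.
Expected differing sites = pL ≈ 0.057663 × 1841 = 106.157583 ≈ 106.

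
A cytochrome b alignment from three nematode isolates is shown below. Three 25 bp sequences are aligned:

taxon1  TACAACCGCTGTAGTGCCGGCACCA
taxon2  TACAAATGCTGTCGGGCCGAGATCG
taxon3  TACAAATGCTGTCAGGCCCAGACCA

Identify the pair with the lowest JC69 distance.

taxon1–taxon2: 8/25 differ, p = 0.320, d = 0.417.
taxon1–taxon3: 8/25 differ, p = 0.320, d = 0.417.
taxon2–taxon3: 4/25 differ, p = 0.160, d = 0.180.
The smallest distance is between taxon2 and taxon3.

taxon2 and taxon3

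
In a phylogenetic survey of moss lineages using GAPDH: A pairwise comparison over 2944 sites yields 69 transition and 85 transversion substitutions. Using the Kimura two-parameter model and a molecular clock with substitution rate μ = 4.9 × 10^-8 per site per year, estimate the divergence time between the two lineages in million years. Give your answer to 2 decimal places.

P = 69/2944 ≈ 0.023438 and Q = 85/2944 ≈ 0.028872.
Under the Kimura two-parameter model, d = −½ ln(1 − 2P − Q) − ¼ ln(1 − 2Q).
1 − 2P − Q = 0.924252, giving −½ ln(0.924252) = 0.039385.
1 − 2Q = 0.942256, giving −¼ ln(0.942256) = 0.014870.
d = 0.039385 + 0.014870 = 0.054255.
Under a molecular clock d = 2μt, so t = d/(2μ) = 0.054255 / (2 × 4.9 × 10^-8) = 0.55 million years.

0.55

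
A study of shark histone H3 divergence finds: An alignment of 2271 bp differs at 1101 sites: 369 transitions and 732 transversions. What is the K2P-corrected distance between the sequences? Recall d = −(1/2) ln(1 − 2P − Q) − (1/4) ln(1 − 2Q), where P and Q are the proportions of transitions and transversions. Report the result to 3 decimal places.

0.780

P = 369/2271 ≈ 0.162483 and Q = 732/2271 ≈ 0.322325.
Under the Kimura two-parameter model, d = −½ ln(1 − 2P − Q) − ¼ ln(1 − 2Q).
1 − 2P − Q = 0.352709, giving −½ ln(0.352709) = 0.521056.
1 − 2Q = 0.35535, giving −¼ ln(0.35535) = 0.258663.
d = 0.521056 + 0.258663 = 0.779719.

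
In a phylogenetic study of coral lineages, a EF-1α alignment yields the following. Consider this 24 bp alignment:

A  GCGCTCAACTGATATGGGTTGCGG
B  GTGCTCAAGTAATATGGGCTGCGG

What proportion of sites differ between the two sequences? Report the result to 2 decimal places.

The sequences differ at 4 of 24 positions (sites 2, 9, 11, 19).
p = 4/24 = 0.166666… ≈ 0.17 (to 2 d.p.).

0.17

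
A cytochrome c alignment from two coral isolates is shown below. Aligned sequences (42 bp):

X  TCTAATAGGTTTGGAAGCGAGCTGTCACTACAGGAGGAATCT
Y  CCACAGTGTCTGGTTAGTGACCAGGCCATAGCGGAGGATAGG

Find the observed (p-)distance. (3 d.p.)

The sequences differ at 22 of 42 positions.
p = 22/42 = 0.523809… ≈ 0.524 (to 3 d.p.).

0.524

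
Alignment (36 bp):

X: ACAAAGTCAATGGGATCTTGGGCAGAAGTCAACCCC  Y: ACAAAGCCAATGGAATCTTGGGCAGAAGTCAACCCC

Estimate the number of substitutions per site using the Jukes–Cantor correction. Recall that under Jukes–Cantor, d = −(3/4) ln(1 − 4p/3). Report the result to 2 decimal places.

0.06

The sequences differ at 2 of 36 sites (7, 14), so p = 2/36 ≈ 0.055556.
d = −(3/4) ln(1 − 4p/3) = −0.75 ln(1 − 0.074075) = −0.75 ln(0.925925)
  = −0.75 × (-0.076962) = 0.057722 substitutions/site.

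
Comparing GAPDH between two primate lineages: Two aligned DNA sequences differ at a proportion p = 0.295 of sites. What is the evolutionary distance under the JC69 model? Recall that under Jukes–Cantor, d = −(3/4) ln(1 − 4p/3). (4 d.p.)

d = −(3/4) ln(1 − 4p/3) = −0.75 ln(1 − 0.393333) = −0.75 ln(0.606667)
  = −0.75 × (-0.499775) = 0.374831 substitutions/site.

0.3748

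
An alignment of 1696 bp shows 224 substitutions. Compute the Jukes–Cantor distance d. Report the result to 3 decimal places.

p = 224/1696 ≈ 0.132075.
d = −(3/4) ln(1 − 4p/3) = −0.75 ln(1 − 0.1761) = −0.75 ln(0.8239)
  = −0.75 × (-0.193706) = 0.145280 substitutions/site.

0.145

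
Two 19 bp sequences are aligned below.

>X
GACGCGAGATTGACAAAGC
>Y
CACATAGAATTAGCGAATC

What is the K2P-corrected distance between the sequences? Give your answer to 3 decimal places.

1.531

Of 19 sites, 8 differences are transitions and 2 are transversions, so P = 8/19 ≈ 0.421053 and Q = 2/19 ≈ 0.105263.
Under the Kimura two-parameter model, d = −½ ln(1 − 2P − Q) − ¼ ln(1 − 2Q).
1 − 2P − Q = 0.052631, giving −½ ln(0.052631) = 1.472225.
1 − 2Q = 0.789474, giving −¼ ln(0.789474) = 0.059097.
d = 1.472225 + 0.059097 = 1.531322.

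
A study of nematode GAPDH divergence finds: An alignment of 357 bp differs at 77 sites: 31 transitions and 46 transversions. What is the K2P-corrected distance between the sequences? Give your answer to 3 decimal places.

0.255

P = 31/357 ≈ 0.086835 and Q = 46/357 ≈ 0.128852.
Under the Kimura two-parameter model, d = −½ ln(1 − 2P − Q) − ¼ ln(1 − 2Q).
1 − 2P − Q = 0.697478, giving −½ ln(0.697478) = 0.180142.
1 − 2Q = 0.742296, giving −¼ ln(0.742296) = 0.074502.
d = 0.180142 + 0.074502 = 0.254644.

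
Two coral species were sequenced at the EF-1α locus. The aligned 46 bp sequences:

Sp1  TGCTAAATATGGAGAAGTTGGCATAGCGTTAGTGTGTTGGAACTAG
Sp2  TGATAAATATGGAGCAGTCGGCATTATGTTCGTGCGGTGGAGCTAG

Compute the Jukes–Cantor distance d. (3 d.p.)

0.257

The sequences differ at 10 of 46 sites (3, 15, 19, 25, 26, 27, 31, 35, 37, 42), so p = 10/46 ≈ 0.217391.
d = −(3/4) ln(1 − 4p/3) = −0.75 ln(1 − 0.289855) = −0.75 ln(0.710145)
  = −0.75 × (-0.342286) = 0.256715 substitutions/site.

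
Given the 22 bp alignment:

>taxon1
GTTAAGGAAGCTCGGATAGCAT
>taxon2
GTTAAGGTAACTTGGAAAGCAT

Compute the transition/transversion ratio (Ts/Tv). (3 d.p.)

1.000

Transitions are A↔G and C↔T; transversions are all other mismatches.
Transitions: 2. Transversions: 2.
R = 2/2 = 1.000.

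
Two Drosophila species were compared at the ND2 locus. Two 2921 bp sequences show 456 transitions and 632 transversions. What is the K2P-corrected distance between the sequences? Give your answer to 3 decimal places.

0.518

P = 456/2921 ≈ 0.156111 and Q = 632/2921 ≈ 0.216364.
Under the Kimura two-parameter model, d = −½ ln(1 − 2P − Q) − ¼ ln(1 − 2Q).
1 − 2P − Q = 0.471414, giving −½ ln(0.471414) = 0.376009.
1 − 2Q = 0.567272, giving −¼ ln(0.567272) = 0.141729.
d = 0.376009 + 0.141729 = 0.517738.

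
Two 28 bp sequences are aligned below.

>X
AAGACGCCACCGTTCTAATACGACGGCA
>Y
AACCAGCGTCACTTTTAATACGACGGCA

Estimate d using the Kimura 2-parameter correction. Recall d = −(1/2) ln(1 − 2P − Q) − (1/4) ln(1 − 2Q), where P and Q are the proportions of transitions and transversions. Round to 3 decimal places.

0.367

Of 28 sites, 1 differences are transitions and 7 are transversions, so P = 1/28 ≈ 0.035714 and Q = 7/28 = 0.25.
Under the Kimura two-parameter model, d = −½ ln(1 − 2P − Q) − ¼ ln(1 − 2Q).
1 − 2P − Q = 0.678572, giving −½ ln(0.678572) = 0.193882.
1 − 2Q = 0.5, giving −¼ ln(0.5) = 0.173287.
d = 0.193882 + 0.173287 = 0.367169.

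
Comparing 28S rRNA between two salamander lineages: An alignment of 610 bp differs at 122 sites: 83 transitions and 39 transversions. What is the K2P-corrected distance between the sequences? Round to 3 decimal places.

P = 83/610 ≈ 0.136066 and Q = 39/610 ≈ 0.063934.
Under the Kimura two-parameter model, d = −½ ln(1 − 2P − Q) − ¼ ln(1 − 2Q).
1 − 2P − Q = 0.663934, giving −½ ln(0.663934) = 0.204786.
1 − 2Q = 0.872132, giving −¼ ln(0.872132) = 0.034204.
d = 0.204786 + 0.034204 = 0.238990.

0.239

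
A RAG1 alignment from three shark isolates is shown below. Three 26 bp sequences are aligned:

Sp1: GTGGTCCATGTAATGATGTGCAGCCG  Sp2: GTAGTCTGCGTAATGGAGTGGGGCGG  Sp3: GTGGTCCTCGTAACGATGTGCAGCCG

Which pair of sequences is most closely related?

Sp1 and Sp3

Sp1–Sp2: 9/26 differ, p = 0.346, d = 0.464.
Sp1–Sp3: 3/26 differ, p = 0.115, d = 0.125.
Sp2–Sp3: 9/26 differ, p = 0.346, d = 0.464.
The smallest distance is between Sp1 and Sp3.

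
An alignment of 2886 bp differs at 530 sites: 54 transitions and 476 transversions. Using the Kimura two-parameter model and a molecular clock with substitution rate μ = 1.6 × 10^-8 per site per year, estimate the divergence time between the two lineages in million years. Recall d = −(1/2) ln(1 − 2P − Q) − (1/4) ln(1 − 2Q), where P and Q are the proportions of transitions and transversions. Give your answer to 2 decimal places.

P = 54/2886 ≈ 0.018711 and Q = 476/2886 ≈ 0.164934.
Under the Kimura two-parameter model, d = −½ ln(1 − 2P − Q) − ¼ ln(1 − 2Q).
1 − 2P − Q = 0.797644, giving −½ ln(0.797644) = 0.113046.
1 − 2Q = 0.670132, giving −¼ ln(0.670132) = 0.100070.
d = 0.113046 + 0.100070 = 0.213116.
Under a molecular clock d = 2μt, so t = d/(2μ) = 0.213116 / (2 × 1.6 × 10^-8) = 6.66 million years.

6.66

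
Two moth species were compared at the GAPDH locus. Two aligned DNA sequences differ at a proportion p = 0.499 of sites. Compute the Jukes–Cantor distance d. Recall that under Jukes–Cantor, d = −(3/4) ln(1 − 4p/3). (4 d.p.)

d = −(3/4) ln(1 − 4p/3) = −0.75 ln(1 − 0.665333) = −0.75 ln(0.334667)
  = −0.75 × (-1.094619) = 0.820964 substitutions/site.

0.8210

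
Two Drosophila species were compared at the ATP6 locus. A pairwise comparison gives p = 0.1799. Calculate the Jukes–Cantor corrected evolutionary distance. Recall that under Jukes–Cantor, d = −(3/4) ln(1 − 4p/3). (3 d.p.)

d = −(3/4) ln(1 − 4p/3) = −0.75 ln(1 − 0.239867) = −0.75 ln(0.760133)
  = −0.75 × (-0.274262) = 0.205697 substitutions/site.

0.206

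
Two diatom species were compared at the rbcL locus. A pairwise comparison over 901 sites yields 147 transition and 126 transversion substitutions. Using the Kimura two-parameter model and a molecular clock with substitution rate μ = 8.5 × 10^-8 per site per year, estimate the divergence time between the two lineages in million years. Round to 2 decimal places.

P = 147/901 ≈ 0.163152 and Q = 126/901 ≈ 0.139845.
Under the Kimura two-parameter model, d = −½ ln(1 − 2P − Q) − ¼ ln(1 − 2Q).
1 − 2P − Q = 0.533851, giving −½ ln(0.533851) = 0.313819.
1 − 2Q = 0.72031, giving −¼ ln(0.72031) = 0.082018.
d = 0.313819 + 0.082018 = 0.395837.
Under a molecular clock d = 2μt, so t = d/(2μ) = 0.395837 / (2 × 8.5 × 10^-8) = 2.33 million years.

2.33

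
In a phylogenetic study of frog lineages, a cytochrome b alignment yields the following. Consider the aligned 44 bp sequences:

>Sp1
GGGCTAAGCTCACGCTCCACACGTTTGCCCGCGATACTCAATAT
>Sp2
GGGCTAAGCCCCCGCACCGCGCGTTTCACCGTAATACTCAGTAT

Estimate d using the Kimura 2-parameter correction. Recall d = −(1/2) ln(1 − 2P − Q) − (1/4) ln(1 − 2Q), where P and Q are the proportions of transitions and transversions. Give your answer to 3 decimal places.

Of 44 sites, 6 differences are transitions and 4 are transversions, so P = 6/44 ≈ 0.136364 and Q = 4/44 ≈ 0.090909.
Under the Kimura two-parameter model, d = −½ ln(1 − 2P − Q) − ¼ ln(1 − 2Q).
1 − 2P − Q = 0.636363, giving −½ ln(0.636363) = 0.225993.
1 − 2Q = 0.818182, giving −¼ ln(0.818182) = 0.050168.
d = 0.225993 + 0.050168 = 0.276161.

0.276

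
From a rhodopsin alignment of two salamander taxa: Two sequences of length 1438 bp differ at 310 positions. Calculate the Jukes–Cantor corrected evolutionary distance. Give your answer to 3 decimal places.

0.254

p = 310/1438 ≈ 0.215577.
d = −(3/4) ln(1 − 4p/3) = −0.75 ln(1 − 0.287436) = −0.75 ln(0.712564)
  = −0.75 × (-0.338886) = 0.254165 substitutions/site.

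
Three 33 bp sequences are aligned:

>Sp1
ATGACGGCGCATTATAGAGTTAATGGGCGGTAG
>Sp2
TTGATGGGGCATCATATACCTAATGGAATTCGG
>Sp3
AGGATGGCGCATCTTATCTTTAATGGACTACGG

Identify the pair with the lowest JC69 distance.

Sp2 and Sp3

Sp1–Sp2: 13/33 differ, p = 0.394, d = 0.559.
Sp1–Sp3: 12/33 differ, p = 0.364, d = 0.497.
Sp2–Sp3: 9/33 differ, p = 0.273, d = 0.339.
The smallest distance is between Sp2 and Sp3.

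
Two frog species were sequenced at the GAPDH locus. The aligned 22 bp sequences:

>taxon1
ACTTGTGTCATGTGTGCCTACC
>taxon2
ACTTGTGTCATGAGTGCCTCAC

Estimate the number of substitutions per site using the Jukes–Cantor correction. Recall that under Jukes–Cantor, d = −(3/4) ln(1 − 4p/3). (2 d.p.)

The sequences differ at 3 of 22 sites (13, 20, 21), so p = 3/22 ≈ 0.136364.
d = −(3/4) ln(1 − 4p/3) = −0.75 ln(1 − 0.181819) = −0.75 ln(0.818181)
  = −0.75 × (-0.200672) = 0.150504 substitutions/site.

0.15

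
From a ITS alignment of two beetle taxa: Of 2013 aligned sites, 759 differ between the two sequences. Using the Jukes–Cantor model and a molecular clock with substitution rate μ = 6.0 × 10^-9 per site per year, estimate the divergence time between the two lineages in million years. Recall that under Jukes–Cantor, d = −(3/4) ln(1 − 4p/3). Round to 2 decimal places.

p = 759/2013 ≈ 0.377049.
d = −(3/4) ln(1 − 4p/3) = −0.75 ln(1 − 0.502732) = −0.75 ln(0.497268)
  = −0.75 × (-0.698626) = 0.523970 substitutions/site.
Under a molecular clock d = 2μt, so t = d/(2μ) = 0.523970 / (2 × 6.0 × 10^-9) = 43.66 million years.

43.66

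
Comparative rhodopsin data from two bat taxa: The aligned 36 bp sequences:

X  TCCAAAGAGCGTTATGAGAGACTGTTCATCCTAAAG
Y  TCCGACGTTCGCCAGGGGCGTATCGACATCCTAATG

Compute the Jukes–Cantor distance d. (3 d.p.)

The sequences differ at 15 of 36 sites, so p = 15/36 ≈ 0.416667.
d = −(3/4) ln(1 − 4p/3) = −0.75 ln(1 − 0.555556) = −0.75 ln(0.444444)
  = −0.75 × (-0.810931) = 0.608198 substitutions/site.

0.608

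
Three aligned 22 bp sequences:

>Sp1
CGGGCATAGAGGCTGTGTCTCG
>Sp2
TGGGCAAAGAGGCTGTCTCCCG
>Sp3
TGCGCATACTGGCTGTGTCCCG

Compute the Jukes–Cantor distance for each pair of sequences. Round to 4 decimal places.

Sp1–Sp2: 4/22 sites differ → p ≈ 0.181818, d = −0.75 ln(1 − 0.242424) = 0.208224 ≈ 0.2082.
Sp1–Sp3: 5/22 sites differ → p ≈ 0.227273, d = −0.75 ln(1 − 0.303031) = 0.270761 ≈ 0.2708.
Sp2–Sp3: 5/22 sites differ → p ≈ 0.227273, d = −0.75 ln(1 − 0.303031) = 0.270761 ≈ 0.2708.

d(Sp1,Sp2) = 0.2082, d(Sp1,Sp3) = 0.2708, d(Sp2,Sp3) = 0.2708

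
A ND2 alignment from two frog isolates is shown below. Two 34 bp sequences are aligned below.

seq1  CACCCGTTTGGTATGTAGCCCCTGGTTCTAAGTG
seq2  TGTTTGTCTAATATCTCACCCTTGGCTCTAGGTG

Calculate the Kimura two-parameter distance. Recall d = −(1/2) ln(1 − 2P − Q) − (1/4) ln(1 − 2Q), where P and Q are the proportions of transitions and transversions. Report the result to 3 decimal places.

0.755

Of 34 sites, 12 differences are transitions and 2 are transversions, so P = 12/34 ≈ 0.352941 and Q = 2/34 ≈ 0.058824.
Under the Kimura two-parameter model, d = −½ ln(1 − 2P − Q) − ¼ ln(1 − 2Q).
1 − 2P − Q = 0.235294, giving −½ ln(0.235294) = 0.723460.
1 − 2Q = 0.882352, giving −¼ ln(0.882352) = 0.031291.
d = 0.723460 + 0.031291 = 0.754751.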